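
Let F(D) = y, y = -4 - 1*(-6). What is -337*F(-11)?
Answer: -674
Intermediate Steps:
y = 2 (y = -4 + 6 = 2)
F(D) = 2
-337*F(-11) = -337*2 = -674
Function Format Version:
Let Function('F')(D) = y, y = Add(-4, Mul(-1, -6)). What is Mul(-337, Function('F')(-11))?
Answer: -674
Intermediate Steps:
y = 2 (y = Add(-4, 6) = 2)
Function('F')(D) = 2
Mul(-337, Function('F')(-11)) = Mul(-337, 2) = -674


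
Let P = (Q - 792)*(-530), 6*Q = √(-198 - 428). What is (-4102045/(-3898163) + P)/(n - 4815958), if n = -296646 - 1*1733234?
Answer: -1636297002925/26686192395594 + 265*I*√626/20537514 ≈ -0.061316 + 0.00032284*I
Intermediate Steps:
n = -2029880 (n = -296646 - 1733234 = -2029880)
Q = I*√626/6 (Q = √(-198 - 428)/6 = √(-626)/6 = (I*√626)/6 = I*√626/6 ≈ 4.17*I)
P = 419760 - 265*I*√626/3 (P = (I*√626/6 - 792)*(-530) = (-792 + I*√626/6)*(-530) = 419760 - 265*I*√626/3 ≈ 4.1976e+5 - 2210.1*I)
(-4102045/(-3898163) + P)/(n - 4815958) = (-4102045/(-3898163) + (419760 - 265*I*√626/3))/(-2029880 - 4815958) = (-4102045*(-1/3898163) + (419760 - 265*I*√626/3))/(-6845838) = (4102045/3898163 + (419760 - 265*I*√626/3))*(-1/6845838) = (1636297002925/3898163 - 265*I*√626/3)*(-1/6845838) = -1636297002925/26686192395594 + 265*I*√626/20537514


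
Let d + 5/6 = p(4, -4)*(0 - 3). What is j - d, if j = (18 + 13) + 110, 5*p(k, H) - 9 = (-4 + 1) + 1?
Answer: 4381/30 ≈ 146.03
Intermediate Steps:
p(k, H) = 7/5 (p(k, H) = 9/5 + ((-4 + 1) + 1)/5 = 9/5 + (-3 + 1)/5 = 9/5 + (⅕)*(-2) = 9/5 - ⅖ = 7/5)
d = -151/30 (d = -⅚ + 7*(0 - 3)/5 = -⅚ + (7/5)*(-3) = -⅚ - 21/5 = -151/30 ≈ -5.0333)
j = 141 (j = 31 + 110 = 141)
j - d = 141 - 1*(-151/30) = 141 + 151/30 = 4381/30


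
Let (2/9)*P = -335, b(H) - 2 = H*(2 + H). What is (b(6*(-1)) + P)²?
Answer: 8779369/4 ≈ 2.1948e+6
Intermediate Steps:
b(H) = 2 + H*(2 + H)
P = -3015/2 (P = (9/2)*(-335) = -3015/2 ≈ -1507.5)
(b(6*(-1)) + P)² = ((2 + (6*(-1))² + 2*(6*(-1))) - 3015/2)² = ((2 + (-6)² + 2*(-6)) - 3015/2)² = ((2 + 36 - 12) - 3015/2)² = (26 - 3015/2)² = (-2963/2)² = 8779369/4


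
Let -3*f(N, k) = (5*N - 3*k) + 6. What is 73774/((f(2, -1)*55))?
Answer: -221322/1045 ≈ -211.79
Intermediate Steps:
f(N, k) = -2 + k - 5*N/3 (f(N, k) = -((5*N - 3*k) + 6)/3 = -((-3*k + 5*N) + 6)/3 = -(6 - 3*k + 5*N)/3 = -2 + k - 5*N/3)
73774/((f(2, -1)*55)) = 73774/(((-2 - 1 - 5/3*2)*55)) = 73774/(((-2 - 1 - 10/3)*55)) = 73774/((-19/3*55)) = 73774/(-1045/3) = 73774*(-3/1045) = -221322/1045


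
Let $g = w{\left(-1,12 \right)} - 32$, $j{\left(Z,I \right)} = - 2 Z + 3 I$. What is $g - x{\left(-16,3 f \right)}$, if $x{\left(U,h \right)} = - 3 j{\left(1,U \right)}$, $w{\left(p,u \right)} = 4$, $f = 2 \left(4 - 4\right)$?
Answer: $-178$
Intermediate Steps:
$f = 0$ ($f = 2 \cdot 0 = 0$)
$g = -28$ ($g = 4 - 32 = -28$)
$x{\left(U,h \right)} = 6 - 9 U$ ($x{\left(U,h \right)} = - 3 \left(\left(-2\right) 1 + 3 U\right) = - 3 \left(-2 + 3 U\right) = 6 - 9 U$)
$g - x{\left(-16,3 f \right)} = -28 - \left(6 - -144\right) = -28 - \left(6 + 144\right) = -28 - 150 = -178$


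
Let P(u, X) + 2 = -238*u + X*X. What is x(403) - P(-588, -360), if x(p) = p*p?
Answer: -107133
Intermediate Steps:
x(p) = p²
P(u, X) = -2 + X² - 238*u (P(u, X) = -2 + (-238*u + X*X) = -2 + (-238*u + X²) = -2 + (X² - 238*u) = -2 + X² - 238*u)
x(403) - P(-588, -360) = 403² - (-2 + (-360)² - 238*(-588)) = 162409 - (-2 + 129600 + 139944) = 162409 - 1*269542 = 162409 - 269542 = -107133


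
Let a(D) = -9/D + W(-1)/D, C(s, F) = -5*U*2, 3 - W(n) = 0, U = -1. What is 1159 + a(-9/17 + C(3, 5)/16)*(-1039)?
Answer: 862891/13 ≈ 66376.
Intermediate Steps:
W(n) = 3 (W(n) = 3 - 1*0 = 3 + 0 = 3)
C(s, F) = 10 (C(s, F) = -5*(-1)*2 = 5*2 = 10)
a(D) = -6/D (a(D) = -9/D + 3/D = -6/D)
1159 + a(-9/17 + C(3, 5)/16)*(-1039) = 1159 - 6/(-9/17 + 10/16)*(-1039) = 1159 - 6/(-9*1/17 + 10*(1/16))*(-1039) = 1159 - 6/(-9/17 + 5/8)*(-1039) = 1159 - 6/13/136*(-1039) = 1159 - 6*136/13*(-1039) = 1159 - 816/13*(-1039) = 1159 + 847824/13 = 862891/13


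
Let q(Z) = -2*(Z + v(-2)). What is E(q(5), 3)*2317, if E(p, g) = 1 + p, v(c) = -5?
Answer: 2317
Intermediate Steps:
q(Z) = 10 - 2*Z (q(Z) = -2*(Z - 5) = -2*(-5 + Z) = 10 - 2*Z)
E(q(5), 3)*2317 = (1 + (10 - 2*5))*2317 = (1 + (10 - 10))*2317 = (1 + 0)*2317 = 1*2317 = 2317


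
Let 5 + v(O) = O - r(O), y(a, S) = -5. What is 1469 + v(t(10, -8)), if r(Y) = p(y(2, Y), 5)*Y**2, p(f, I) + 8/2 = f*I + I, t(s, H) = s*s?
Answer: 241564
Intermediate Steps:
t(s, H) = s**2
p(f, I) = -4 + I + I*f (p(f, I) = -4 + (f*I + I) = -4 + (I*f + I) = -4 + (I + I*f) = -4 + I + I*f)
r(Y) = -24*Y**2 (r(Y) = (-4 + 5 + 5*(-5))*Y**2 = (-4 + 5 - 25)*Y**2 = -24*Y**2)
v(O) = -5 + O + 24*O**2 (v(O) = -5 + (O - (-24)*O**2) = -5 + (O + 24*O**2) = -5 + O + 24*O**2)
1469 + v(t(10, -8)) = 1469 + (-5 + 10**2 + 24*(10**2)**2) = 1469 + (-5 + 100 + 24*100**2) = 1469 + (-5 + 100 + 24*10000) = 1469 + (-5 + 100 + 240000) = 1469 + 240095 = 241564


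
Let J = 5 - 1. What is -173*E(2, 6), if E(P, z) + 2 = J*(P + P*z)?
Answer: -9342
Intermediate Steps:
J = 4
E(P, z) = -2 + 4*P + 4*P*z (E(P, z) = -2 + 4*(P + P*z) = -2 + (4*P + 4*P*z) = -2 + 4*P + 4*P*z)
-173*E(2, 6) = -173*(-2 + 4*2 + 4*2*6) = -173*(-2 + 8 + 48) = -173*54 = -9342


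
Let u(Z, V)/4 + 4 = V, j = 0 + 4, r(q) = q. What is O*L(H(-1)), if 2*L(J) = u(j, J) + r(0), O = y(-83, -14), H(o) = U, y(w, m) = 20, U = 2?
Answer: -80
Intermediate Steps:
j = 4
H(o) = 2
O = 20
u(Z, V) = -16 + 4*V
L(J) = -8 + 2*J (L(J) = ((-16 + 4*J) + 0)/2 = (-16 + 4*J)/2 = -8 + 2*J)
O*L(H(-1)) = 20*(-8 + 2*2) = 20*(-8 + 4) = 20*(-4) = -80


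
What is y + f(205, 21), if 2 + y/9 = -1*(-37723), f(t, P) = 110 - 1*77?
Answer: 339522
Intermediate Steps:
f(t, P) = 33 (f(t, P) = 110 - 77 = 33)
y = 339489 (y = -18 + 9*(-1*(-37723)) = -18 + 9*37723 = -18 + 339507 = 339489)
y + f(205, 21) = 339489 + 33 = 339522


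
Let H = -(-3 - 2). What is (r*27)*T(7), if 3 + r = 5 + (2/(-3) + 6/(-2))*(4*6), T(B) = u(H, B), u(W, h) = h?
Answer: -16254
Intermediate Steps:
H = 5 (H = -1*(-5) = 5)
T(B) = B
r = -86 (r = -3 + (5 + (2/(-3) + 6/(-2))*(4*6)) = -3 + (5 + (2*(-⅓) + 6*(-½))*24) = -3 + (5 + (-⅔ - 3)*24) = -3 + (5 - 11/3*24) = -3 + (5 - 88) = -3 - 83 = -86)
(r*27)*T(7) = -86*27*7 = -2322*7 = -16254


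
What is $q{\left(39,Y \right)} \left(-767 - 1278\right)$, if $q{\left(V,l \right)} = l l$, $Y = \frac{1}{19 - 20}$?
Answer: $-2045$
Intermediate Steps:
$Y = -1$ ($Y = \frac{1}{-1} = -1$)
$q{\left(V,l \right)} = l^{2}$
$q{\left(39,Y \right)} \left(-767 - 1278\right) = \left(-1\right)^{2} \left(-767 - 1278\right) = 1 \left(-2045\right) = -2045$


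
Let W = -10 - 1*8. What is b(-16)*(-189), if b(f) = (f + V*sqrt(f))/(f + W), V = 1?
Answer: -1512/17 + 378*I/17 ≈ -88.941 + 22.235*I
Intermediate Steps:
W = -18 (W = -10 - 8 = -18)
b(f) = (f + sqrt(f))/(-18 + f) (b(f) = (f + 1*sqrt(f))/(f - 18) = (f + sqrt(f))/(-18 + f))
b(-16)*(-189) = ((-16 + sqrt(-16))/(-18 - 16))*(-189) = ((-16 + 4*I)/(-34))*(-189) = -(-16 + 4*I)/34*(-189) = (8/17 - 2*I/17)*(-189) = -1512/17 + 378*I/17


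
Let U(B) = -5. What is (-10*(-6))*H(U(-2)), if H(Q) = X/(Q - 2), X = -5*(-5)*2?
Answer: -3000/7 ≈ -428.57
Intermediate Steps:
X = 50 (X = 25*2 = 50)
H(Q) = 50/(-2 + Q) (H(Q) = 50/(Q - 2) = 50/(-2 + Q))
(-10*(-6))*H(U(-2)) = (-10*(-6))*(50/(-2 - 5)) = 60*(50/(-7)) = 60*(50*(-⅐)) = 60*(-50/7) = -3000/7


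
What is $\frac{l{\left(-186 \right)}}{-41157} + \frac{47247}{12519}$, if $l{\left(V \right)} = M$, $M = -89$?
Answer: $\frac{216184330}{57249387} \approx 3.7762$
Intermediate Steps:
$l{\left(V \right)} = -89$
$\frac{l{\left(-186 \right)}}{-41157} + \frac{47247}{12519} = - \frac{89}{-41157} + \frac{47247}{12519} = \left(-89\right) \left(- \frac{1}{41157}\right) + 47247 \cdot \frac{1}{12519} = \frac{89}{41157} + \frac{15749}{4173} = \frac{216184330}{57249387}$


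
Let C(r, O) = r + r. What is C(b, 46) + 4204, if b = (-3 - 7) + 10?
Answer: 4204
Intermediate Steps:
b = 0 (b = -10 + 10 = 0)
C(r, O) = 2*r
C(b, 46) + 4204 = 2*0 + 4204 = 0 + 4204 = 4204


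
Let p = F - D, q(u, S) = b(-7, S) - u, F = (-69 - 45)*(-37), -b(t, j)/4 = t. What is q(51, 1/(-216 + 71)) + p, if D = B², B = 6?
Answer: 4159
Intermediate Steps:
b(t, j) = -4*t
F = 4218 (F = -114*(-37) = 4218)
D = 36 (D = 6² = 36)
q(u, S) = 28 - u (q(u, S) = -4*(-7) - u = 28 - u)
p = 4182 (p = 4218 - 1*36 = 4218 - 36 = 4182)
q(51, 1/(-216 + 71)) + p = (28 - 1*51) + 4182 = (28 - 51) + 4182 = -23 + 4182 = 4159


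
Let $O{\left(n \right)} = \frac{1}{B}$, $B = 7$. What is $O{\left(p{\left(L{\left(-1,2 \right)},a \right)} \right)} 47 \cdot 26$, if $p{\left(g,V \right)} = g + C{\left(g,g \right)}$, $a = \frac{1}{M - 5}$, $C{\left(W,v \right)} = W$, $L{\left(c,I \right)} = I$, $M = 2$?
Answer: $\frac{1222}{7} \approx 174.57$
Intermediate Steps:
$a = - \frac{1}{3}$ ($a = \frac{1}{2 - 5} = \frac{1}{-3} = - \frac{1}{3} \approx -0.33333$)
$p{\left(g,V \right)} = 2 g$ ($p{\left(g,V \right)} = g + g = 2 g$)
$O{\left(n \right)} = \frac{1}{7}$
$O{\left(p{\left(L{\left(-1,2 \right)},a \right)} \right)} 47 \cdot 26 = \frac{1}{7} \cdot 47 \cdot 26 = \frac{47}{7} \cdot 26 = \frac{1222}{7}$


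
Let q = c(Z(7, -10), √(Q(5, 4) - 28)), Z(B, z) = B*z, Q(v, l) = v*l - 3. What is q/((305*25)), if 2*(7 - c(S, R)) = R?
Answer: 7/7625 - I*√11/15250 ≈ 0.00091803 - 0.00021748*I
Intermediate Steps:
Q(v, l) = -3 + l*v (Q(v, l) = l*v - 3 = -3 + l*v)
c(S, R) = 7 - R/2
q = 7 - I*√11/2 (q = 7 - √((-3 + 4*5) - 28)/2 = 7 - √((-3 + 20) - 28)/2 = 7 - √(17 - 28)/2 = 7 - I*√11/2 ≈ 7.0 - 1.6583*I)
q/((305*25)) = (7 - I*√11/2)/((305*25)) = (7 - I*√11/2)/7625 = (7 - I*√11/2)*(1/7625) = 7/7625 - I*√11/15250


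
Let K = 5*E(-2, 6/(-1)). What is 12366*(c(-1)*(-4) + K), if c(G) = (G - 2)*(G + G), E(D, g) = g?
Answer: -667764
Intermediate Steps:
K = -30 (K = 5*(6/(-1)) = 5*(6*(-1)) = 5*(-6) = -30)
c(G) = 2*G*(-2 + G) (c(G) = (-2 + G)*(2*G) = 2*G*(-2 + G))
12366*(c(-1)*(-4) + K) = 12366*((2*(-1)*(-2 - 1))*(-4) - 30) = 12366*((2*(-1)*(-3))*(-4) - 30) = 12366*(6*(-4) - 30) = 12366*(-24 - 30) = 12366*(-54) = -667764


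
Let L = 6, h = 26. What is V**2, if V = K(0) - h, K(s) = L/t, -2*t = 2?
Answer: 1024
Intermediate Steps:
t = -1 (t = -1/2*2 = -1)
K(s) = -6 (K(s) = 6/(-1) = 6*(-1) = -6)
V = -32 (V = -6 - 1*26 = -6 - 26 = -32)
V**2 = (-32)**2 = 1024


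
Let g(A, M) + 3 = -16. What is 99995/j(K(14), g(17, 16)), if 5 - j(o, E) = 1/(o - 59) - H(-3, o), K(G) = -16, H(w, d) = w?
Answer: 7499625/151 ≈ 49666.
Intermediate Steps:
g(A, M) = -19 (g(A, M) = -3 - 16 = -19)
j(o, E) = 2 - 1/(-59 + o) (j(o, E) = 5 - (1/(o - 59) - 1*(-3)) = 5 - (1/(-59 + o) + 3) = 5 - (3 + 1/(-59 + o)) = 5 + (-3 - 1/(-59 + o)) = 2 - 1/(-59 + o))
99995/j(K(14), g(17, 16)) = 99995/(((-119 + 2*(-16))/(-59 - 16))) = 99995/(((-119 - 32)/(-75))) = 99995/((-1/75*(-151))) = 99995/(151/75) = 99995*(75/151) = 7499625/151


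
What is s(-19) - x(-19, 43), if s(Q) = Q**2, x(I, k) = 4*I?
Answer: 437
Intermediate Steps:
s(-19) - x(-19, 43) = (-19)**2 - 4*(-19) = 361 - 1*(-76) = 361 + 76 = 437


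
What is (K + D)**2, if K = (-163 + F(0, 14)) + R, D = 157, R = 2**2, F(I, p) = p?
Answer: 144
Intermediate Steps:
R = 4
K = -145 (K = (-163 + 14) + 4 = -149 + 4 = -145)
(K + D)**2 = (-145 + 157)**2 = 12**2 = 144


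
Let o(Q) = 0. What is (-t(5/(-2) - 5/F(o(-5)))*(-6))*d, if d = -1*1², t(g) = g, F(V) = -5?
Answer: 9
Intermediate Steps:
d = -1 (d = -1*1 = -1)
(-t(5/(-2) - 5/F(o(-5)))*(-6))*d = (-(5/(-2) - 5/(-5))*(-6))*(-1) = (-(5*(-½) - 5*(-⅕))*(-6))*(-1) = (-(-5/2 + 1)*(-6))*(-1) = (-1*(-3/2)*(-6))*(-1) = ((3/2)*(-6))*(-1) = -9*(-1) = 9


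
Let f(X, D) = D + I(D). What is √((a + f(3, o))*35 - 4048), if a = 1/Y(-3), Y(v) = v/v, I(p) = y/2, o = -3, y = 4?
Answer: 4*I*√253 ≈ 63.624*I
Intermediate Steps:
I(p) = 2 (I(p) = 4/2 = 4*(½) = 2)
Y(v) = 1
a = 1 (a = 1/1 = 1)
f(X, D) = 2 + D (f(X, D) = D + 2 = 2 + D)
√((a + f(3, o))*35 - 4048) = √((1 + (2 - 3))*35 - 4048) = √((1 - 1)*35 - 4048) = √(0*35 - 4048) = √(0 - 4048) = √(-4048) = 4*I*√253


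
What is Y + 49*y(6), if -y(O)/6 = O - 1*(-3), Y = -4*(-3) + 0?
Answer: -2634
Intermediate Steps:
Y = 12 (Y = 12 + 0 = 12)
y(O) = -18 - 6*O (y(O) = -6*(O - 1*(-3)) = -6*(O + 3) = -6*(3 + O) = -18 - 6*O)
Y + 49*y(6) = 12 + 49*(-18 - 6*6) = 12 + 49*(-18 - 36) = 12 + 49*(-54) = 12 - 2646 = -2634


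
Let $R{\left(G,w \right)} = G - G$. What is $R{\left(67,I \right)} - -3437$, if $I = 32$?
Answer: $3437$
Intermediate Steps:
$R{\left(G,w \right)} = 0$
$R{\left(67,I \right)} - -3437 = 0 - -3437 = 0 + 3437 = 3437$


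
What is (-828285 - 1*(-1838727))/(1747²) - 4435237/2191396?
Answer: -11322104684101/6688160314564 ≈ -1.6929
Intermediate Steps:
(-828285 - 1*(-1838727))/(1747²) - 4435237/2191396 = (-828285 + 1838727)/3052009 - 4435237*1/2191396 = 1010442*(1/3052009) - 4435237/2191396 = 1010442/3052009 - 4435237/2191396 = -11322104684101/6688160314564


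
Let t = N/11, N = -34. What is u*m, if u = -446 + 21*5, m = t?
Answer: 1054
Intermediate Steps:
t = -34/11 ≈ -3.0909
m = -34/11 ≈ -3.0909
u = -341 (u = -446 + 105 = -341)
u*m = -341*(-34/11) = 1054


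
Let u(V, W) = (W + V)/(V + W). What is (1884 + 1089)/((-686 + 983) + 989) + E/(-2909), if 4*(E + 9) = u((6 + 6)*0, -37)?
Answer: 17319419/7481948 ≈ 2.3148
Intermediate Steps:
u(V, W) = 1 (u(V, W) = (V + W)/(V + W) = 1)
E = -35/4 (E = -9 + (¼)*1 = -9 + ¼ = -35/4 ≈ -8.7500)
(1884 + 1089)/((-686 + 983) + 989) + E/(-2909) = (1884 + 1089)/((-686 + 983) + 989) - 35/4/(-2909) = 2973/(297 + 989) - 35/4*(-1/2909) = 2973/1286 + 35/11636 = 17319419/7481948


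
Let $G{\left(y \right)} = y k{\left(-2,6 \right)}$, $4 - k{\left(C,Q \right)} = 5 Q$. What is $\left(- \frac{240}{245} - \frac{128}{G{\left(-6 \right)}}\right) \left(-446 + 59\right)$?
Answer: $\frac{443760}{637} \approx 696.64$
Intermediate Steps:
$k{\left(C,Q \right)} = 4 - 5 Q$
$G{\left(y \right)} = - 26 y$ ($G{\left(y \right)} = y \left(4 - 30\right) = y \left(-26\right) = - 26 y$)
$\left(- \frac{240}{245} - \frac{128}{G{\left(-6 \right)}}\right) \left(-446 + 59\right) = \left(- \frac{240}{245} - \frac{128}{\left(-26\right) \left(-6\right)}\right) \left(-446 + 59\right) = \left(\left(-240\right) \frac{1}{245} - \frac{128}{156}\right) \left(-387\right) = \left(- \frac{48}{49} - \frac{32}{39}\right) \left(-387\right) = \left(- \frac{3440}{1911}\right) \left(-387\right) = \frac{443760}{637}$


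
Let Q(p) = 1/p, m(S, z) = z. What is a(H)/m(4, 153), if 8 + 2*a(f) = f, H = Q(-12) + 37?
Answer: 347/3672 ≈ 0.094499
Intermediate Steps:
H = 443/12 (H = 1/(-12) + 37 = -1/12 + 37 = 443/12 ≈ 36.917)
a(f) = -4 + f/2
a(H)/m(4, 153) = (-4 + (1/2)*(443/12))/153 = (-4 + 443/24)*(1/153) = (347/24)*(1/153) = 347/3672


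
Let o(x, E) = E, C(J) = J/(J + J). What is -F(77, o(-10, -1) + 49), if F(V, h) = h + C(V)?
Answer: -97/2 ≈ -48.500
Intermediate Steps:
C(J) = ½ (C(J) = J/((2*J)) = J*(1/(2*J)) = ½)
F(V, h) = ½ + h (F(V, h) = h + ½ = ½ + h)
-F(77, o(-10, -1) + 49) = -(½ + (-1 + 49)) = -(½ + 48) = -1*97/2 = -97/2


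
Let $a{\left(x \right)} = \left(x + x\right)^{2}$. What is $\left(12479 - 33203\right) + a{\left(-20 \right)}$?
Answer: $-19124$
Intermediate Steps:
$a{\left(x \right)} = 4 x^{2}$ ($a{\left(x \right)} = \left(2 x\right)^{2} = 4 x^{2}$)
$\left(12479 - 33203\right) + a{\left(-20 \right)} = \left(12479 - 33203\right) + 4 \left(-20\right)^{2} = -20724 + 4 \cdot 400 = -20724 + 1600 = -19124$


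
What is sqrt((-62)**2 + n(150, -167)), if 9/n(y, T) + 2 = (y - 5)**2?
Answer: sqrt(1698919526683)/21023 ≈ 62.000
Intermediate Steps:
n(y, T) = 9/(-2 + (-5 + y)**2) (n(y, T) = 9/(-2 + (y - 5)**2) = 9/(-2 + (-5 + y)**2))
sqrt((-62)**2 + n(150, -167)) = sqrt((-62)**2 + 9/(-2 + (-5 + 150)**2)) = sqrt(3844 + 9/(-2 + 145**2)) = sqrt(3844 + 9/(-2 + 21025)) = sqrt(3844 + 9/21023) = sqrt(80812421/21023) = sqrt(1698919526683)/21023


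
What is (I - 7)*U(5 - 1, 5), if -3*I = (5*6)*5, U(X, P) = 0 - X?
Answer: 228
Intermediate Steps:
U(X, P) = -X
I = -50 (I = -5*6*5/3 = -10*5 = -⅓*150 = -50)
(I - 7)*U(5 - 1, 5) = (-50 - 7)*(-(5 - 1)) = -(-57)*4 = -57*(-4) = 228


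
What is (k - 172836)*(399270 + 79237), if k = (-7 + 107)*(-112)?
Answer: -88062514252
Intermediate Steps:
k = -11200 (k = 100*(-112) = -11200)
(k - 172836)*(399270 + 79237) = (-11200 - 172836)*(399270 + 79237) = -184036*478507 = -88062514252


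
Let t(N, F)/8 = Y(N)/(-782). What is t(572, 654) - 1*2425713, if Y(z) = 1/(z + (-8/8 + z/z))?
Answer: -135628890970/55913 ≈ -2.4257e+6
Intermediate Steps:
Y(z) = 1/z (Y(z) = 1/(z + (-8*1/8 + 1)) = 1/(z + (-1 + 1)) = 1/(z + 0) = 1/z)
t(N, F) = -4/(391*N) (t(N, F) = 8*(1/(N*(-782))) = 8*(-1/782/N) = 8*(-1/(782*N)) = -4/(391*N))
t(572, 654) - 1*2425713 = -4/391/572 - 1*2425713 = -4/391*1/572 - 2425713 = -1/55913 - 2425713 = -135628890970/55913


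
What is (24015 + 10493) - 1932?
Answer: 32576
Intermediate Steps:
(24015 + 10493) - 1932 = 34508 - 1932 = 32576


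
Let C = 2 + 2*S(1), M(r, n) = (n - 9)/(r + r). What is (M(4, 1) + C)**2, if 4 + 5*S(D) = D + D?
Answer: 1/25 ≈ 0.040000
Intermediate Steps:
S(D) = -4/5 + 2*D/5 (S(D) = -4/5 + (D + D)/5 = -4/5 + (2*D)/5 = -4/5 + 2*D/5)
M(r, n) = (-9 + n)/(2*r) (M(r, n) = (-9 + n)/((2*r)) = (-9 + n)*(1/(2*r)) = (-9 + n)/(2*r))
C = 6/5 (C = 2 + 2*(-4/5 + (2/5)*1) = 2 + 2*(-4/5 + 2/5) = 2 + 2*(-2/5) = 2 - 4/5 = 6/5 ≈ 1.2000)
(M(4, 1) + C)**2 = ((1/2)*(-9 + 1)/4 + 6/5)**2 = ((1/2)*(1/4)*(-8) + 6/5)**2 = (-1 + 6/5)**2 = (1/5)**2 = 1/25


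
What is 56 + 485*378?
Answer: 183386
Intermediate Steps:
56 + 485*378 = 56 + 183330 = 183386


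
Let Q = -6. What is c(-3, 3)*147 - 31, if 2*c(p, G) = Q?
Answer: -472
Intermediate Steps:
c(p, G) = -3 (c(p, G) = (½)*(-6) = -3)
c(-3, 3)*147 - 31 = -3*147 - 31 = -441 - 31 = -472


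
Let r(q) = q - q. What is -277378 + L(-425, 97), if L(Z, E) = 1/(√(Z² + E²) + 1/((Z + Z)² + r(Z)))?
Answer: -27515602390061825445122/99198935712499999 + 522006250000*√190034/99198935712499999 ≈ -2.7738e+5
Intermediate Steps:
r(q) = 0
L(Z, E) = 1/(√(E² + Z²) + 1/(4*Z²)) (L(Z, E) = 1/(√(Z² + E²) + 1/((Z + Z)² + 0)) = 1/(√(E² + Z²) + 1/((2*Z)² + 0)) = 1/(√(E² + Z²) + 1/(4*Z² + 0)) = 1/(√(E² + Z²) + 1/(4*Z²)))
-277378 + L(-425, 97) = -277378 + 4*(-425)²/(1 + 4*(-425)²*√(97² + (-425)²)) = -277378 + 4*180625/(1 + 4*180625*√(9409 + 180625)) = -277378 + 4*180625/(1 + 4*180625*√190034) = -277378 + 4*180625/(1 + 722500*√190034) = -277378 + 722500/(1 + 722500*√190034)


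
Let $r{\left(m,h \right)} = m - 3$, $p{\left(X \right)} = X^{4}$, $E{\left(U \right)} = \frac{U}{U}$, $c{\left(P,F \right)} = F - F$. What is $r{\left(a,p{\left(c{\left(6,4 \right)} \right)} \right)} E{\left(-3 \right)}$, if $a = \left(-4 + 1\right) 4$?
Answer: $-15$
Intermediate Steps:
$a = -12$ ($a = \left(-3\right) 4 = -12$)
$c{\left(P,F \right)} = 0$
$E{\left(U \right)} = 1$
$r{\left(m,h \right)} = -3 + m$ ($r{\left(m,h \right)} = m - 3 = -3 + m$)
$r{\left(a,p{\left(c{\left(6,4 \right)} \right)} \right)} E{\left(-3 \right)} = \left(-3 - 12\right) 1 = \left(-15\right) 1 = -15$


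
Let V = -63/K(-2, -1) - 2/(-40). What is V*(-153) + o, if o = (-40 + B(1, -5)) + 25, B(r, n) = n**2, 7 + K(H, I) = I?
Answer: -48101/40 ≈ -1202.5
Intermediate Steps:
K(H, I) = -7 + I
o = 10 (o = (-40 + (-5)**2) + 25 = (-40 + 25) + 25 = -15 + 25 = 10)
V = 317/40 (V = -63/(-7 - 1) - 2/(-40) = -63/(-8) - 2*(-1/40) = -63*(-1/8) + 1/20 = 63/8 + 1/20 = 317/40 ≈ 7.9250)
V*(-153) + o = (317/40)*(-153) + 10 = -48501/40 + 10 = -48101/40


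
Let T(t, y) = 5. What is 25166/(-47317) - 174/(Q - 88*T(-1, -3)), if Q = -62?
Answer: -2200087/11876567 ≈ -0.18525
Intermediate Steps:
25166/(-47317) - 174/(Q - 88*T(-1, -3)) = 25166/(-47317) - 174/(-62 - 88*5) = 25166*(-1/47317) - 174/(-62 - 440) = -25166/47317 - 174/(-502) = -25166/47317 - 174*(-1/502) = -25166/47317 + 87/251 = -2200087/11876567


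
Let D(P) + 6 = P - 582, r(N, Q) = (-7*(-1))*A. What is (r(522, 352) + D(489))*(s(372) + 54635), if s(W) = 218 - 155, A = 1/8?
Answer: -21468965/4 ≈ -5.3672e+6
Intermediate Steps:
A = ⅛ ≈ 0.12500
r(N, Q) = 7/8 (r(N, Q) = -7*(-1)*(⅛) = 7*(⅛) = 7/8)
s(W) = 63
D(P) = -588 + P (D(P) = -6 + (P - 582) = -6 + (-582 + P) = -588 + P)
(r(522, 352) + D(489))*(s(372) + 54635) = (7/8 + (-588 + 489))*(63 + 54635) = (7/8 - 99)*54698 = -785/8*54698 = -21468965/4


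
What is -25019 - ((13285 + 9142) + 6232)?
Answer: -53678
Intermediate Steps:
-25019 - ((13285 + 9142) + 6232) = -25019 - (22427 + 6232) = -25019 - 1*28659 = -25019 - 28659 = -53678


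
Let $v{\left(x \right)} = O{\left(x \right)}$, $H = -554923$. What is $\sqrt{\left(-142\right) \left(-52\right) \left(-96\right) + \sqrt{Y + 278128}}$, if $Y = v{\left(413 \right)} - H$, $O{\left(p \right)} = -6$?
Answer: $\sqrt{-708864 + \sqrt{833045}} \approx 841.4 i$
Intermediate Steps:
$v{\left(x \right)} = -6$
$Y = 554917$ ($Y = -6 - -554923 = -6 + 554923 = 554917$)
$\sqrt{\left(-142\right) \left(-52\right) \left(-96\right) + \sqrt{Y + 278128}} = \sqrt{\left(-142\right) \left(-52\right) \left(-96\right) + \sqrt{554917 + 278128}} = \sqrt{7384 \left(-96\right) + \sqrt{833045}} = \sqrt{-708864 + \sqrt{833045}}$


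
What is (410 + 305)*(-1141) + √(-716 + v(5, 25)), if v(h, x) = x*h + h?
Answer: -815815 + I*√586 ≈ -8.1582e+5 + 24.207*I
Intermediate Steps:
v(h, x) = h + h*x (v(h, x) = h*x + h = h + h*x)
(410 + 305)*(-1141) + √(-716 + v(5, 25)) = (410 + 305)*(-1141) + √(-716 + 5*(1 + 25)) = 715*(-1141) + √(-716 + 5*26) = -815815 + √(-716 + 130) = -815815 + √(-586) = -815815 + I*√586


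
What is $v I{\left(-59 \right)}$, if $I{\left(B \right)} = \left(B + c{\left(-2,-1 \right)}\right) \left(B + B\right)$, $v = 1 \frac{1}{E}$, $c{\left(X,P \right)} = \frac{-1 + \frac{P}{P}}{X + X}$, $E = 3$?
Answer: $\frac{6962}{3} \approx 2320.7$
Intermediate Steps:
$c{\left(X,P \right)} = 0$ ($c{\left(X,P \right)} = \frac{-1 + 1}{2 X} = 0 \frac{1}{2 X} = 0$)
$v = \frac{1}{3}$ ($v = 1 \cdot \frac{1}{3} = \frac{1}{3} \approx 0.33333$)
$I{\left(B \right)} = 2 B^{2}$ ($I{\left(B \right)} = \left(B + 0\right) \left(B + B\right) = B 2 B = 2 B^{2}$)
$v I{\left(-59 \right)} = \frac{2 \left(-59\right)^{2}}{3} = \frac{2 \cdot 3481}{3} = \frac{1}{3} \cdot 6962 = \frac{6962}{3}$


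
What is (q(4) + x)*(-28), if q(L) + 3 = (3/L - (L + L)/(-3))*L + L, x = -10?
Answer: -392/3 ≈ -130.67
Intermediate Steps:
q(L) = -3 + L + L*(3/L + 2*L/3) (q(L) = -3 + ((3/L - (L + L)/(-3))*L + L) = -3 + ((3/L - 2*L*(-⅓))*L + L) = -3 + ((3/L + 2*L/3)*L + L) = -3 + (L*(3/L + 2*L/3) + L) = -3 + (L + L*(3/L + 2*L/3)) = -3 + L + L*(3/L + 2*L/3))
(q(4) + x)*(-28) = ((⅓)*4*(3 + 2*4) - 10)*(-28) = ((⅓)*4*(3 + 8) - 10)*(-28) = ((⅓)*4*11 - 10)*(-28) = (44/3 - 10)*(-28) = (14/3)*(-28) = -392/3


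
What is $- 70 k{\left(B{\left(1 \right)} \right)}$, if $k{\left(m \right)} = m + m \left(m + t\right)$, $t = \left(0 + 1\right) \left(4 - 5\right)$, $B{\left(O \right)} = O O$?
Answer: $-70$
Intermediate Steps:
$B{\left(O \right)} = O^{2}$
$t = -1$ ($t = 1 \left(-1\right) = -1$)
$k{\left(m \right)} = m + m \left(-1 + m\right)$ ($k{\left(m \right)} = m + m \left(m - 1\right) = m + m \left(-1 + m\right)$)
$- 70 k{\left(B{\left(1 \right)} \right)} = - 70 \left(1^{2}\right)^{2} = - 70 \cdot 1^{2} = \left(-70\right) 1 = -70$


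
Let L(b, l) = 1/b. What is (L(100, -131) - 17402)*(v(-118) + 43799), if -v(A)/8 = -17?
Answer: -15291128613/20 ≈ -7.6456e+8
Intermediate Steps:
v(A) = 136 (v(A) = -8*(-17) = 136)
(L(100, -131) - 17402)*(v(-118) + 43799) = (1/100 - 17402)*(136 + 43799) = (1/100 - 17402)*43935 = -1740199/100*43935 = -15291128613/20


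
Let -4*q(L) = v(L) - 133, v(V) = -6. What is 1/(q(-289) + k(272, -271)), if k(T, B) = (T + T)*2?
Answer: 4/4491 ≈ 0.00089067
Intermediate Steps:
k(T, B) = 4*T (k(T, B) = (2*T)*2 = 4*T)
q(L) = 139/4 (q(L) = -(-6 - 133)/4 = -1/4*(-139) = 139/4)
1/(q(-289) + k(272, -271)) = 1/(139/4 + 4*272) = 1/(139/4 + 1088) = 1/(4491/4) = 4/4491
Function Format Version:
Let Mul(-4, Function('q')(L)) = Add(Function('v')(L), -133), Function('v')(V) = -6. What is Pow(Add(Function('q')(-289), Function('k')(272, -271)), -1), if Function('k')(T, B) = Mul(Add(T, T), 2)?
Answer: Rational(4, 4491) ≈ 0.00089067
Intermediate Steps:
Function('k')(T, B) = Mul(4, T) (Function('k')(T, B) = Mul(Mul(2, T), 2) = Mul(4, T))
Function('q')(L) = Rational(139, 4) (Function('q')(L) = Mul(Rational(-1, 4), Add(-6, -133)) = Mul(Rational(-1, 4), -139) = Rational(139, 4))
Pow(Add(Function('q')(-289), Function('k')(272, -271)), -1) = Pow(Add(Rational(139, 4), Mul(4, 272)), -1) = Pow(Add(Rational(139, 4), 1088), -1) = Pow(Rational(4491, 4), -1) = Rational(4, 4491)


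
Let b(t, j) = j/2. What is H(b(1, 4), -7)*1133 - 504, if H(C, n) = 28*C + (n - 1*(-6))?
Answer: 61811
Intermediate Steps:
b(t, j) = j/2 (b(t, j) = j*(1/2) = j/2)
H(C, n) = 6 + n + 28*C (H(C, n) = 28*C + (n + 6) = 28*C + (6 + n) = 6 + n + 28*C)
H(b(1, 4), -7)*1133 - 504 = (6 - 7 + 28*((1/2)*4))*1133 - 504 = (6 - 7 + 28*2)*1133 - 504 = (6 - 7 + 56)*1133 - 504 = 55*1133 - 504 = 62315 - 504 = 61811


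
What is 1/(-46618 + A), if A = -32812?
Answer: -1/79430 ≈ -1.2590e-5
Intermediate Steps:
1/(-46618 + A) = 1/(-46618 - 32812) = 1/(-79430) = -1/79430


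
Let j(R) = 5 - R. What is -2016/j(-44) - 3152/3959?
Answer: -1162256/27713 ≈ -41.939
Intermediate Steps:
-2016/j(-44) - 3152/3959 = -2016/(5 - 1*(-44)) - 3152/3959 = -2016/(5 + 44) - 3152*1/3959 = -2016/49 - 3152/3959 = -2016*1/49 - 3152/3959 = -288/7 - 3152/3959 = -1162256/27713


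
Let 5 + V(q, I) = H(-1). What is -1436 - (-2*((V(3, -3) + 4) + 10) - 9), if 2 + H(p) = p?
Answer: -1415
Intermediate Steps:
H(p) = -2 + p
V(q, I) = -8 (V(q, I) = -5 + (-2 - 1) = -5 - 3 = -8)
-1436 - (-2*((V(3, -3) + 4) + 10) - 9) = -1436 - (-2*((-8 + 4) + 10) - 9) = -1436 - (-2*(-4 + 10) - 9) = -1436 - (-2*6 - 9) = -1436 - (-12 - 9) = -1436 - 1*(-21) = -1436 + 21 = -1415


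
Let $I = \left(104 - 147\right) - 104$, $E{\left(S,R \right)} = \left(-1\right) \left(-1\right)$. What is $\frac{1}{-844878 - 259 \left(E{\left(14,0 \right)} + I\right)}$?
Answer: $- \frac{1}{807064} \approx -1.2391 \cdot 10^{-6}$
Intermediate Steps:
$E{\left(S,R \right)} = 1$
$I = -147$ ($I = -43 - 104 = -147$)
$\frac{1}{-844878 - 259 \left(E{\left(14,0 \right)} + I\right)} = \frac{1}{-844878 - 259 \left(1 - 147\right)} = \frac{1}{-844878 - -37814} = \frac{1}{-844878 + 37814} = \frac{1}{-807064} = - \frac{1}{807064}$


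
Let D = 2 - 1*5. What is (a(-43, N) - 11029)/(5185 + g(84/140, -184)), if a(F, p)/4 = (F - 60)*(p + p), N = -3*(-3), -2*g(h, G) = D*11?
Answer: -36890/10403 ≈ -3.5461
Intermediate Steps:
D = -3 (D = 2 - 5 = -3)
g(h, G) = 33/2 (g(h, G) = -(-3)*11/2 = -½*(-33) = 33/2)
N = 9
a(F, p) = 8*p*(-60 + F) (a(F, p) = 4*((F - 60)*(p + p)) = 4*((-60 + F)*(2*p)) = 4*(2*p*(-60 + F)) = 8*p*(-60 + F))
(a(-43, N) - 11029)/(5185 + g(84/140, -184)) = (8*9*(-60 - 43) - 11029)/(5185 + 33/2) = (8*9*(-103) - 11029)/(10403/2) = (-7416 - 11029)*(2/10403) = -18445*2/10403 = -36890/10403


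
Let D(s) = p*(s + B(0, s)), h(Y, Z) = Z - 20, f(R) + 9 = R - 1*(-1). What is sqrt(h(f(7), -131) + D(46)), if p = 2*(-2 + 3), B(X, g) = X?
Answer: I*sqrt(59) ≈ 7.6811*I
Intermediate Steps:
f(R) = -8 + R (f(R) = -9 + (R - 1*(-1)) = -9 + (R + 1) = -9 + (1 + R) = -8 + R)
h(Y, Z) = -20 + Z
p = 2 (p = 2*1 = 2)
D(s) = 2*s (D(s) = 2*(s + 0) = 2*s)
sqrt(h(f(7), -131) + D(46)) = sqrt((-20 - 131) + 2*46) = sqrt(-151 + 92) = sqrt(-59) = I*sqrt(59)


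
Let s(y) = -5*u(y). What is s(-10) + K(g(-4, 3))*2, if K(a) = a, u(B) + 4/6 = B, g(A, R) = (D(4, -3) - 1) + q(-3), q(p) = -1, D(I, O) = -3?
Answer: 130/3 ≈ 43.333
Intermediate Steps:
g(A, R) = -5 (g(A, R) = (-3 - 1) - 1 = -4 - 1 = -5)
u(B) = -2/3 + B
s(y) = 10/3 - 5*y (s(y) = -5*(-2/3 + y) = 10/3 - 5*y)
s(-10) + K(g(-4, 3))*2 = (10/3 - 5*(-10)) - 5*2 = (10/3 + 50) - 10 = 160/3 - 10 = 130/3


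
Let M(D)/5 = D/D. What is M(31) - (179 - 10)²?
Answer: -28556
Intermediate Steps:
M(D) = 5 (M(D) = 5*(D/D) = 5*1 = 5)
M(31) - (179 - 10)² = 5 - (179 - 10)² = 5 - 1*169² = 5 - 1*28561 = 5 - 28561 = -28556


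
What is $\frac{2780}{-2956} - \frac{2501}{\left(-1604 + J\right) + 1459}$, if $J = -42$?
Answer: $\frac{1718274}{138193} \approx 12.434$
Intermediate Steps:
$\frac{2780}{-2956} - \frac{2501}{\left(-1604 + J\right) + 1459} = \frac{2780}{-2956} - \frac{2501}{\left(-1604 - 42\right) + 1459} = 2780 \left(- \frac{1}{2956}\right) - \frac{2501}{-1646 + 1459} = - \frac{695}{739} - \frac{2501}{-187} = - \frac{695}{739} - - \frac{2501}{187} = - \frac{695}{739} + \frac{2501}{187} = \frac{1718274}{138193}$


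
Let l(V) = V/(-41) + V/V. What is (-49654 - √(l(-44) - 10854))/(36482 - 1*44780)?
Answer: 24827/4149 + I*√18242089/340218 ≈ 5.9838 + 0.012554*I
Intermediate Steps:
l(V) = 1 - V/41 (l(V) = V*(-1/41) + 1 = -V/41 + 1 = 1 - V/41)
(-49654 - √(l(-44) - 10854))/(36482 - 1*44780) = (-49654 - √((1 - 1/41*(-44)) - 10854))/(36482 - 1*44780) = (-49654 - √((1 + 44/41) - 10854))/(36482 - 44780) = (-49654 - √(85/41 - 10854))/(-8298) = (-49654 - √(-444929/41))*(-1/8298) = (-49654 - I*√18242089/41)*(-1/8298) = 24827/4149 + I*√18242089/340218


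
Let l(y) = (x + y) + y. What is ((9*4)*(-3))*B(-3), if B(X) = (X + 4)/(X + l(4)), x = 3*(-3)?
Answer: 27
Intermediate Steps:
x = -9
l(y) = -9 + 2*y (l(y) = (-9 + y) + y = -9 + 2*y)
B(X) = (4 + X)/(-1 + X) (B(X) = (X + 4)/(X + (-9 + 2*4)) = (4 + X)/(X + (-9 + 8)) = (4 + X)/(X - 1) = (4 + X)/(-1 + X))
((9*4)*(-3))*B(-3) = ((9*4)*(-3))*((4 - 3)/(-1 - 3)) = (36*(-3))*(1/(-4)) = -(-27) = -108*(-1/4) = 27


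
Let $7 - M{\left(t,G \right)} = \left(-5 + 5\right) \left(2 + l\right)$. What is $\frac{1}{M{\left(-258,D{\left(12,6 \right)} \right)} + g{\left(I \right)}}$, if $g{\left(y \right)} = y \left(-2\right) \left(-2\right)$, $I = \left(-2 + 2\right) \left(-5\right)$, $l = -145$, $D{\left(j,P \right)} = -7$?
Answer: $\frac{1}{7} \approx 0.14286$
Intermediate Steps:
$M{\left(t,G \right)} = 7$ ($M{\left(t,G \right)} = 7 - \left(-5 + 5\right) \left(2 - 145\right) = 7 - 0 \left(-143\right) = 7 - 0 = 7 + 0 = 7$)
$I = 0$ ($I = 0 \left(-5\right) = 0$)
$g{\left(y \right)} = 4 y$ ($g{\left(y \right)} = - 2 y \left(-2\right) = 4 y$)
$\frac{1}{M{\left(-258,D{\left(12,6 \right)} \right)} + g{\left(I \right)}} = \frac{1}{7 + 4 \cdot 0} = \frac{1}{7 + 0} = \frac{1}{7}$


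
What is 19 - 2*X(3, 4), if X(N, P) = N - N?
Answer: 19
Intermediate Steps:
X(N, P) = 0
19 - 2*X(3, 4) = 19 - 2*0 = 19 + 0 = 19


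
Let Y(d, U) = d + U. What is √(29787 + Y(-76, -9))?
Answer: √29702 ≈ 172.34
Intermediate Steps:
Y(d, U) = U + d
√(29787 + Y(-76, -9)) = √(29787 + (-9 - 76)) = √(29787 - 85) = √29702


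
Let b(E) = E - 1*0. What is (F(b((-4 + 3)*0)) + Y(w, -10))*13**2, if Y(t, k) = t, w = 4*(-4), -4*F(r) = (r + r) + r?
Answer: -2704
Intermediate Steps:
b(E) = E (b(E) = E + 0 = E)
F(r) = -3*r/4 (F(r) = -((r + r) + r)/4 = -(2*r + r)/4 = -3*r/4)
w = -16
(F(b((-4 + 3)*0)) + Y(w, -10))*13**2 = (-3*(-4 + 3)*0/4 - 16)*13**2 = (-(-3)*0/4 - 16)*169 = (-3/4*0 - 16)*169 = (0 - 16)*169 = -16*169 = -2704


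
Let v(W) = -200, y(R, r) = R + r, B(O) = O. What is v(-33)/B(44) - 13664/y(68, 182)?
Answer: -81402/1375 ≈ -59.201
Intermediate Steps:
v(-33)/B(44) - 13664/y(68, 182) = -200/44 - 13664/(68 + 182) = -200*1/44 - 13664/250 = -50/11 - 13664*1/250 = -50/11 - 6832/125 = -81402/1375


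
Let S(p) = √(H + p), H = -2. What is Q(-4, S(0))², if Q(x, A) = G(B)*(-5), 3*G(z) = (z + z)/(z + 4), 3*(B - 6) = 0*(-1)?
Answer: 4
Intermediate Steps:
B = 6 (B = 6 + (0*(-1))/3 = 6 + (⅓)*0 = 6 + 0 = 6)
G(z) = 2*z/(3*(4 + z)) (G(z) = ((z + z)/(z + 4))/3 = ((2*z)/(4 + z))/3 = (2*z/(4 + z))/3 = 2*z/(3*(4 + z)))
S(p) = √(-2 + p)
Q(x, A) = -2 (Q(x, A) = ((⅔)*6/(4 + 6))*(-5) = ((⅔)*6/10)*(-5) = ((⅔)*6*(⅒))*(-5) = (⅖)*(-5) = -2)
Q(-4, S(0))² = (-2)² = 4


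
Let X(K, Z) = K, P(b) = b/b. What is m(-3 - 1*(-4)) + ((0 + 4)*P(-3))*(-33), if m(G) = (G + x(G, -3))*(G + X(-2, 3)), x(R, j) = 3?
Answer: -136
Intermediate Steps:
P(b) = 1
m(G) = (-2 + G)*(3 + G) (m(G) = (G + 3)*(G - 2) = (3 + G)*(-2 + G) = (-2 + G)*(3 + G))
m(-3 - 1*(-4)) + ((0 + 4)*P(-3))*(-33) = (-6 + (-3 - 1*(-4)) + (-3 - 1*(-4))**2) + ((0 + 4)*1)*(-33) = (-6 + (-3 + 4) + (-3 + 4)**2) + (4*1)*(-33) = (-6 + 1 + 1**2) + 4*(-33) = (-6 + 1 + 1) - 132 = -4 - 132 = -136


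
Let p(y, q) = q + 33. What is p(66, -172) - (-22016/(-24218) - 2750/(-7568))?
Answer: -584304321/4165496 ≈ -140.27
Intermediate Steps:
p(y, q) = 33 + q
p(66, -172) - (-22016/(-24218) - 2750/(-7568)) = (33 - 172) - (-22016/(-24218) - 2750/(-7568)) = -139 - (-22016*(-1/24218) - 2750*(-1/7568)) = -139 - (11008/12109 + 125/344) = -139 - 1*5300377/4165496 = -139 - 5300377/4165496 = -584304321/4165496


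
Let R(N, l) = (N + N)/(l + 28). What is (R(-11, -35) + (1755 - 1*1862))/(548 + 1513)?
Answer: -727/14427 ≈ -0.050392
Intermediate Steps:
R(N, l) = 2*N/(28 + l) (R(N, l) = (2*N)/(28 + l) = 2*N/(28 + l))
(R(-11, -35) + (1755 - 1*1862))/(548 + 1513) = (2*(-11)/(28 - 35) + (1755 - 1*1862))/(548 + 1513) = (2*(-11)/(-7) + (1755 - 1862))/2061 = (2*(-11)*(-1/7) - 107)*(1/2061) = (22/7 - 107)*(1/2061) = -727/7*1/2061 = -727/14427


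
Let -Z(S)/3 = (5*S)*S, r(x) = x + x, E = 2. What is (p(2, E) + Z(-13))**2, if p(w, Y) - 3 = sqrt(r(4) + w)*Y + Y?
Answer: 6400940 - 10120*sqrt(10) ≈ 6.3689e+6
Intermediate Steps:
r(x) = 2*x
Z(S) = -15*S**2 (Z(S) = -3*5*S*S = -15*S**2)
p(w, Y) = 3 + Y + Y*sqrt(8 + w) (p(w, Y) = 3 + (sqrt(2*4 + w)*Y + Y) = 3 + (sqrt(8 + w)*Y + Y) = 3 + (Y*sqrt(8 + w) + Y) = 3 + (Y + Y*sqrt(8 + w)) = 3 + Y + Y*sqrt(8 + w))
(p(2, E) + Z(-13))**2 = ((3 + 2 + 2*sqrt(8 + 2)) - 15*(-13)**2)**2 = ((3 + 2 + 2*sqrt(10)) - 15*169)**2 = ((5 + 2*sqrt(10)) - 2535)**2 = (-2530 + 2*sqrt(10))**2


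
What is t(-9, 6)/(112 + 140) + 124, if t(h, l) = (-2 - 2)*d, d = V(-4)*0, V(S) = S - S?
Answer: 124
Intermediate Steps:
V(S) = 0
d = 0 (d = 0*0 = 0)
t(h, l) = 0 (t(h, l) = (-2 - 2)*0 = -4*0 = 0)
t(-9, 6)/(112 + 140) + 124 = 0/(112 + 140) + 124 = 0/252 + 124 = 0*(1/252) + 124 = 0 + 124 = 124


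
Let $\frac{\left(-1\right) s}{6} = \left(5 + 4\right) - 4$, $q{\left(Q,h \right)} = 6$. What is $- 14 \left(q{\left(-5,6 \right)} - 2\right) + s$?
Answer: $-86$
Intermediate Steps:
$s = -30$ ($s = - 6 \left(\left(5 + 4\right) - 4\right) = - 6 \left(9 - 4\right) = \left(-6\right) 5 = -30$)
$- 14 \left(q{\left(-5,6 \right)} - 2\right) + s = - 14 \left(6 - 2\right) - 30 = \left(-14\right) 4 - 30 = -56 - 30 = -86$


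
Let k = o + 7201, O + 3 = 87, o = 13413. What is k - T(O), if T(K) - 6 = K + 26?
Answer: 20498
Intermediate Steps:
O = 84 (O = -3 + 87 = 84)
k = 20614 (k = 13413 + 7201 = 20614)
T(K) = 32 + K (T(K) = 6 + (K + 26) = 6 + (26 + K) = 32 + K)
k - T(O) = 20614 - (32 + 84) = 20614 - 1*116 = 20614 - 116 = 20498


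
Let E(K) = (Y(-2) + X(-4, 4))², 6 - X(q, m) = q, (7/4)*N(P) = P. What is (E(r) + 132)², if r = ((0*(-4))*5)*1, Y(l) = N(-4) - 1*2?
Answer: 65092624/2401 ≈ 27111.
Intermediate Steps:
N(P) = 4*P/7
X(q, m) = 6 - q
Y(l) = -30/7 (Y(l) = (4/7)*(-4) - 1*2 = -16/7 - 2 = -30/7)
r = 0 (r = (0*5)*1 = 0*1 = 0)
E(K) = 1600/49 (E(K) = (-30/7 + (6 - 1*(-4)))² = (-30/7 + (6 + 4))² = (-30/7 + 10)² = (40/7)² = 1600/49)
(E(r) + 132)² = (1600/49 + 132)² = (8068/49)² = 65092624/2401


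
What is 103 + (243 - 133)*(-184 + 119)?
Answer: -7047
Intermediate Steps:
103 + (243 - 133)*(-184 + 119) = 103 + 110*(-65) = 103 - 7150 = -7047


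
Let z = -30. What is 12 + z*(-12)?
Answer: 372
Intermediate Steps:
12 + z*(-12) = 12 - 30*(-12) = 12 + 360 = 372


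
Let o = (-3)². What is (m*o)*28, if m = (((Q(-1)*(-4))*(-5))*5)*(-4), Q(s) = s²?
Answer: -100800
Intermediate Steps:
m = -400 (m = ((((-1)²*(-4))*(-5))*5)*(-4) = (((1*(-4))*(-5))*5)*(-4) = (-4*(-5)*5)*(-4) = (20*5)*(-4) = 100*(-4) = -400)
o = 9
(m*o)*28 = -400*9*28 = -3600*28 = -100800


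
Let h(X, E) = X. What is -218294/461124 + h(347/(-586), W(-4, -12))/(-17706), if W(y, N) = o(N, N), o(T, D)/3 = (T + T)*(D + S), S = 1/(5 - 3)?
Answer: -188733044873/398707638732 ≈ -0.47336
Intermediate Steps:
S = 1/2 ≈ 0.50000
o(T, D) = 6*T*(1/2 + D) (o(T, D) = 3*((T + T)*(D + 1/2)) = 3*((2*T)*(1/2 + D)) = 3*(2*T*(1/2 + D)) = 6*T*(1/2 + D))
W(y, N) = 3*N*(1 + 2*N)
-218294/461124 + h(347/(-586), W(-4, -12))/(-17706) = -218294/461124 + (347/(-586))/(-17706) = -218294*1/461124 + (347*(-1/586))*(-1/17706) = -109147/230562 - 347/586*(-1/17706) = -109147/230562 + 347/10375716 = -188733044873/398707638732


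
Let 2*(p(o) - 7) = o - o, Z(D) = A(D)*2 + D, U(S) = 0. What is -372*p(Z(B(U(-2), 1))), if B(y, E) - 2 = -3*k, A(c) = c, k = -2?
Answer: -2604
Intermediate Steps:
B(y, E) = 8 (B(y, E) = 2 - 3*(-2) = 2 + 6 = 8)
Z(D) = 3*D (Z(D) = D*2 + D = 2*D + D = 3*D)
p(o) = 7 (p(o) = 7 + (o - o)/2 = 7 + (½)*0 = 7 + 0 = 7)
-372*p(Z(B(U(-2), 1))) = -372*7 = -2604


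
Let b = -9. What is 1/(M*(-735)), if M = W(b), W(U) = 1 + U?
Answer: 1/5880 ≈ 0.00017007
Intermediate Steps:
M = -8 (M = 1 - 9 = -8)
1/(M*(-735)) = 1/(-8*(-735)) = -⅛*(-1/735) = 1/5880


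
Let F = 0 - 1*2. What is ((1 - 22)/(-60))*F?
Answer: -7/10 ≈ -0.70000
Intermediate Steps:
F = -2 (F = 0 - 2 = -2)
((1 - 22)/(-60))*F = ((1 - 22)/(-60))*(-2) = -21*(-1/60)*(-2) = (7/20)*(-2) = -7/10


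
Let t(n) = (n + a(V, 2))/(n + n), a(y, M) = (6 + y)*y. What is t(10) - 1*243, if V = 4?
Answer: -481/2 ≈ -240.50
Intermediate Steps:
a(y, M) = y*(6 + y)
t(n) = (40 + n)/(2*n) (t(n) = (n + 4*(6 + 4))/(n + n) = (n + 4*10)/((2*n)) = (n + 40)*(1/(2*n)) = (40 + n)*(1/(2*n)) = (40 + n)/(2*n))
t(10) - 1*243 = (1/2)*(40 + 10)/10 - 1*243 = (1/2)*(1/10)*50 - 243 = 5/2 - 243 = -481/2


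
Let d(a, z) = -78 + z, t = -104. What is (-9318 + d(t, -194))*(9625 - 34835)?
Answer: 241763900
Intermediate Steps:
(-9318 + d(t, -194))*(9625 - 34835) = (-9318 + (-78 - 194))*(9625 - 34835) = (-9318 - 272)*(-25210) = -9590*(-25210) = 241763900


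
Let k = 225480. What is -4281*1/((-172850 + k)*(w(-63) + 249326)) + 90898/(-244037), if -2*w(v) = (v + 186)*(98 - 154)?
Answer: -4365498388961/11720194173100 ≈ -0.37248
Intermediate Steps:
w(v) = 5208 + 28*v (w(v) = -(v + 186)*(98 - 154)/2 = -(186 + v)*(-56)/2 = -(-10416 - 56*v)/2 = 5208 + 28*v)
-4281*1/((-172850 + k)*(w(-63) + 249326)) + 90898/(-244037) = -4281*1/((-172850 + 225480)*((5208 + 28*(-63)) + 249326)) + 90898/(-244037) = -4281*1/(52630*((5208 - 1764) + 249326)) + 90898*(-1/244037) = -4281*1/(52630*(3444 + 249326)) - 90898/244037 = -4281/(252770*52630) - 90898/244037 = -4281/13303285100 - 90898/244037 = -4365498388961/11720194173100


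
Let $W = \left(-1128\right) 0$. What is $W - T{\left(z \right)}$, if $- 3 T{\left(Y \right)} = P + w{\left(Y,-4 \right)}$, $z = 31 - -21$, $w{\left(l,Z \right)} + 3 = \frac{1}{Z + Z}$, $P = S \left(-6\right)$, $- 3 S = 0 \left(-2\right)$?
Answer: $- \frac{25}{24} \approx -1.0417$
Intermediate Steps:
$S = 0$ ($S = - \frac{0 \left(-2\right)}{3} = \left(- \frac{1}{3}\right) 0 = 0$)
$P = 0$ ($P = 0 \left(-6\right) = 0$)
$w{\left(l,Z \right)} = -3 + \frac{1}{2 Z}$ ($w{\left(l,Z \right)} = -3 + \frac{1}{Z + Z} = -3 + \frac{1}{2 Z}$)
$z = 52$ ($z = 31 + 21 = 52$)
$T{\left(Y \right)} = \frac{25}{24}$ ($T{\left(Y \right)} = - \frac{0 - \left(3 - \frac{1}{2 \left(-4\right)}\right)}{3} = - \frac{0 + \left(-3 + \frac{1}{2} \left(- \frac{1}{4}\right)\right)}{3} = - \frac{0 - \frac{25}{8}}{3} = \left(- \frac{1}{3}\right) \left(- \frac{25}{8}\right) = \frac{25}{24}$)
$W = 0$
$W - T{\left(z \right)} = 0 - \frac{25}{24} = - \frac{25}{24}$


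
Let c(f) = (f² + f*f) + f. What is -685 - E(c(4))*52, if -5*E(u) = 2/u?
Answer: -30799/45 ≈ -684.42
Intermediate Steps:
c(f) = f + 2*f² (c(f) = (f² + f²) + f = 2*f² + f = f + 2*f²)
E(u) = -2/(5*u)
-685 - E(c(4))*52 = -685 - (-2*1/(4*(1 + 2*4))/5)*52 = -685 - (-2*1/(4*(1 + 8))/5)*52 = -685 - (-2/(5*(4*9)))*52 = -685 - (-⅖/36)*52 = -685 - (-⅖*1/36)*52 = -685 - (-1)*52/90 = -685 - 1*(-26/45) = -685 + 26/45 = -30799/45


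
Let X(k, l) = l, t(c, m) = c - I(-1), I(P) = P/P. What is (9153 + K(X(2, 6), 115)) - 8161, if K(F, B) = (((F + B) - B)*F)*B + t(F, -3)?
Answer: 5137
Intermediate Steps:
I(P) = 1
t(c, m) = -1 + c (t(c, m) = c - 1*1 = c - 1 = -1 + c)
K(F, B) = -1 + F + B*F**2 (K(F, B) = (((F + B) - B)*F)*B + (-1 + F) = (((B + F) - B)*F)*B + (-1 + F) = (F*F)*B + (-1 + F) = F**2*B + (-1 + F) = B*F**2 + (-1 + F) = -1 + F + B*F**2)
(9153 + K(X(2, 6), 115)) - 8161 = (9153 + (-1 + 6 + 115*6**2)) - 8161 = (9153 + (-1 + 6 + 115*36)) - 8161 = (9153 + (-1 + 6 + 4140)) - 8161 = (9153 + 4145) - 8161 = 13298 - 8161 = 5137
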